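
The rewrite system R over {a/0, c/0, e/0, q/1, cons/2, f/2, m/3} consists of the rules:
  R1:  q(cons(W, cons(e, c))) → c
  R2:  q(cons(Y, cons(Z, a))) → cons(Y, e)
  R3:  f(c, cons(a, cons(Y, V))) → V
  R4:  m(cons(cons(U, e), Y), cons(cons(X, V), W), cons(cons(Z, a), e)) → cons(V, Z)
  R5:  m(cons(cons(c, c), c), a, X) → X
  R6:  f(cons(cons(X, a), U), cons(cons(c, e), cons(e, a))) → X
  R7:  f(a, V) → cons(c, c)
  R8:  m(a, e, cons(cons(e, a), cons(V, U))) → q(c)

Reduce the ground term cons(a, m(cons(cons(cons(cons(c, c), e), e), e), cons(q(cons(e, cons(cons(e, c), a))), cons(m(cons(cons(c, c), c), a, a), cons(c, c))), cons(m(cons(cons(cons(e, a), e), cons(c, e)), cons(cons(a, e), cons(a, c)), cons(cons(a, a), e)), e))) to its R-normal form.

1. cons(a, m(cons(cons(cons(cons(c, c), e), e), e), cons(q(cons(e, cons(cons(e, c), a))), cons(m(cons(cons(c, c), c), a, a), cons(c, c))), cons(m(cons(cons(cons(e, a), e), cons(c, e)), cons(cons(a, e), cons(a, c)), cons(cons(a, a), e)), e)))  →  cons(a, m(cons(cons(cons(cons(c, c), e), e), e), cons(cons(e, e), cons(m(cons(cons(c, c), c), a, a), cons(c, c))), cons(m(cons(cons(cons(e, a), e), cons(c, e)), cons(cons(a, e), cons(a, c)), cons(cons(a, a), e)), e)))   [R2 at 2.2.1]
2. cons(a, m(cons(cons(cons(cons(c, c), e), e), e), cons(cons(e, e), cons(m(cons(cons(c, c), c), a, a), cons(c, c))), cons(m(cons(cons(cons(e, a), e), cons(c, e)), cons(cons(a, e), cons(a, c)), cons(cons(a, a), e)), e)))  →  cons(a, m(cons(cons(cons(cons(c, c), e), e), e), cons(cons(e, e), cons(a, cons(c, c))), cons(m(cons(cons(cons(e, a), e), cons(c, e)), cons(cons(a, e), cons(a, c)), cons(cons(a, a), e)), e)))   [R5 at 2.2.2.1]
3. cons(a, m(cons(cons(cons(cons(c, c), e), e), e), cons(cons(e, e), cons(a, cons(c, c))), cons(m(cons(cons(cons(e, a), e), cons(c, e)), cons(cons(a, e), cons(a, c)), cons(cons(a, a), e)), e)))  →  cons(a, m(cons(cons(cons(cons(c, c), e), e), e), cons(cons(e, e), cons(a, cons(c, c))), cons(cons(e, a), e)))   [R4 at 2.3.1]
4. cons(a, m(cons(cons(cons(cons(c, c), e), e), e), cons(cons(e, e), cons(a, cons(c, c))), cons(cons(e, a), e)))  →  cons(a, cons(e, e))   [R4 at 2]

cons(a, cons(e, e))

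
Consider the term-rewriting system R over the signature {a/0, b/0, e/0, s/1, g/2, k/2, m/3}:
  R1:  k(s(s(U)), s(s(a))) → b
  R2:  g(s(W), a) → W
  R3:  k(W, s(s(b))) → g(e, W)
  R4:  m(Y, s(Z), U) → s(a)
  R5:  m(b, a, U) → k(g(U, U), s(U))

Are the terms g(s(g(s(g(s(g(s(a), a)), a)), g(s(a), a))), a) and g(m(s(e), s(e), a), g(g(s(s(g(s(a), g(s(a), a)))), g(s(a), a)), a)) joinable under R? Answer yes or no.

Reduce t₁ = g(s(g(s(g(s(g(s(a), a)), a)), g(s(a), a))), a):
1. g(s(g(s(g(s(g(s(a), a)), a)), g(s(a), a))), a)  →  g(s(g(s(g(s(a), a)), a)), g(s(a), a))   [R2 at ε]
2. g(s(g(s(g(s(a), a)), a)), g(s(a), a))  →  g(s(g(s(a), a)), g(s(a), a))   [R2 at 1.1]
3. g(s(g(s(a), a)), g(s(a), a))  →  g(s(a), g(s(a), a))   [R2 at 1.1]
4. g(s(a), g(s(a), a))  →  g(s(a), a)   [R2 at 2]
5. g(s(a), a)  →  a   [R2 at ε]

Reduce t₂ = g(m(s(e), s(e), a), g(g(s(s(g(s(a), g(s(a), a)))), g(s(a), a)), a)):
1. g(m(s(e), s(e), a), g(g(s(s(g(s(a), g(s(a), a)))), g(s(a), a)), a))  →  g(s(a), g(g(s(s(g(s(a), g(s(a), a)))), g(s(a), a)), a))   [R4 at 1]
2. g(s(a), g(g(s(s(g(s(a), g(s(a), a)))), g(s(a), a)), a))  →  g(s(a), g(g(s(s(g(s(a), a))), g(s(a), a)), a))   [R2 at 2.1.1.1.1.2]
3. g(s(a), g(g(s(s(g(s(a), a))), g(s(a), a)), a))  →  g(s(a), g(g(s(s(a)), g(s(a), a)), a))   [R2 at 2.1.1.1.1]
4. g(s(a), g(g(s(s(a)), g(s(a), a)), a))  →  g(s(a), g(g(s(s(a)), a), a))   [R2 at 2.1.2]
5. g(s(a), g(g(s(s(a)), a), a))  →  g(s(a), g(s(a), a))   [R2 at 2.1]
6. g(s(a), g(s(a), a))  →  g(s(a), a)   [R2 at 2]
7. g(s(a), a)  →  a   [R2 at ε]

yes — NF(t₁) = a, NF(t₂) = a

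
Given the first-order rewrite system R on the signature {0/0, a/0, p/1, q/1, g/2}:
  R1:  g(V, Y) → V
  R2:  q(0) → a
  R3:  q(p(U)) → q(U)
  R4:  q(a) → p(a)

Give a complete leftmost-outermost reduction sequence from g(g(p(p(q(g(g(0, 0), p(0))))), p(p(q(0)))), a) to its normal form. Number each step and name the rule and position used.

1. g(g(p(p(q(g(g(0, 0), p(0))))), p(p(q(0)))), a)  →  g(p(p(q(g(g(0, 0), p(0))))), p(p(q(0))))   [R1 at ε]
2. g(p(p(q(g(g(0, 0), p(0))))), p(p(q(0))))  →  p(p(q(g(g(0, 0), p(0)))))   [R1 at ε]
3. p(p(q(g(g(0, 0), p(0)))))  →  p(p(q(g(0, 0))))   [R1 at 1.1.1]
4. p(p(q(g(0, 0))))  →  p(p(q(0)))   [R1 at 1.1.1]
5. p(p(q(0)))  →  p(p(a))   [R2 at 1.1]

p(p(a))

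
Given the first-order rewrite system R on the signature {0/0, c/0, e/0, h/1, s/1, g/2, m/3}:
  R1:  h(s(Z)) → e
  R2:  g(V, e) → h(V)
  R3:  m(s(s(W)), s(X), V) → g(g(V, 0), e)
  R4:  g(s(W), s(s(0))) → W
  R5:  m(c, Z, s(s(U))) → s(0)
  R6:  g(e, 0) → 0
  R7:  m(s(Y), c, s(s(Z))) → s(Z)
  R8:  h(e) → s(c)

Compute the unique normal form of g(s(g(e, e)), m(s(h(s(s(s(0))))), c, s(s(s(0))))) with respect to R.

1. g(s(g(e, e)), m(s(h(s(s(s(0))))), c, s(s(s(0)))))  →  g(s(h(e)), m(s(h(s(s(s(0))))), c, s(s(s(0)))))   [R2 at 1.1]
2. g(s(h(e)), m(s(h(s(s(s(0))))), c, s(s(s(0)))))  →  g(s(s(c)), m(s(h(s(s(s(0))))), c, s(s(s(0)))))   [R8 at 1.1]
3. g(s(s(c)), m(s(h(s(s(s(0))))), c, s(s(s(0)))))  →  g(s(s(c)), s(s(0)))   [R7 at 2]
4. g(s(s(c)), s(s(0)))  →  s(c)   [R4 at ε]

s(c)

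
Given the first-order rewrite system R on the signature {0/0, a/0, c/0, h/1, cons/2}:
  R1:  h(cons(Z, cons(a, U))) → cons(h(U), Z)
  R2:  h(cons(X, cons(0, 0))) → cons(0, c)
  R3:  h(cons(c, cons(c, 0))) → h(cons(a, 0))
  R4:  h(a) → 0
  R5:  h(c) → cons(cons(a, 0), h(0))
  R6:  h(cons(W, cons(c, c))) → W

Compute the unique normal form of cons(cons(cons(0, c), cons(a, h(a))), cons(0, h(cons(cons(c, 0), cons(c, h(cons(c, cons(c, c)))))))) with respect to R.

1. cons(cons(cons(0, c), cons(a, h(a))), cons(0, h(cons(cons(c, 0), cons(c, h(cons(c, cons(c, c))))))))  →  cons(cons(cons(0, c), cons(a, 0)), cons(0, h(cons(cons(c, 0), cons(c, h(cons(c, cons(c, c))))))))   [R4 at 1.2.2]
2. cons(cons(cons(0, c), cons(a, 0)), cons(0, h(cons(cons(c, 0), cons(c, h(cons(c, cons(c, c))))))))  →  cons(cons(cons(0, c), cons(a, 0)), cons(0, h(cons(cons(c, 0), cons(c, c)))))   [R6 at 2.2.1.2.2]
3. cons(cons(cons(0, c), cons(a, 0)), cons(0, h(cons(cons(c, 0), cons(c, c)))))  →  cons(cons(cons(0, c), cons(a, 0)), cons(0, cons(c, 0)))   [R6 at 2.2]

cons(cons(cons(0, c), cons(a, 0)), cons(0, cons(c, 0)))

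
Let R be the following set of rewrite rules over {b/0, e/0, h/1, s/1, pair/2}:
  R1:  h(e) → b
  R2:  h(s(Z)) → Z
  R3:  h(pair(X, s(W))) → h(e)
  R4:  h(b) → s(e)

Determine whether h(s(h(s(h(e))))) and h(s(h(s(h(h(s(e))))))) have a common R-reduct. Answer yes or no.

Reduce t₁ = h(s(h(s(h(e))))):
1. h(s(h(s(h(e)))))  →  h(s(h(e)))   [R2 at ε]
2. h(s(h(e)))  →  h(e)   [R2 at ε]
3. h(e)  →  b   [R1 at ε]

Reduce t₂ = h(s(h(s(h(h(s(e))))))):
1. h(s(h(s(h(h(s(e)))))))  →  h(s(h(h(s(e)))))   [R2 at ε]
2. h(s(h(h(s(e)))))  →  h(h(s(e)))   [R2 at ε]
3. h(h(s(e)))  →  h(e)   [R2 at 1]
4. h(e)  →  b   [R1 at ε]

yes — NF(t₁) = b, NF(t₂) = b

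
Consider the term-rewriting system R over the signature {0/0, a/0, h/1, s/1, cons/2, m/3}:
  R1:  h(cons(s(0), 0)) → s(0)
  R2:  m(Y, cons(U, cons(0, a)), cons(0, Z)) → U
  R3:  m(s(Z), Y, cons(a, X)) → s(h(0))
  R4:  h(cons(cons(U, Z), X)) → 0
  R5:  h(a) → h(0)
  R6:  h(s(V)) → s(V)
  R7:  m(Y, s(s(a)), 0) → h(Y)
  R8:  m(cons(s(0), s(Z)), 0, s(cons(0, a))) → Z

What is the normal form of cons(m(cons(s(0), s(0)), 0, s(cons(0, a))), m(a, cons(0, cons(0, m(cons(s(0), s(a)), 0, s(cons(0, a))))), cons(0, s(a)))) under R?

1. cons(m(cons(s(0), s(0)), 0, s(cons(0, a))), m(a, cons(0, cons(0, m(cons(s(0), s(a)), 0, s(cons(0, a))))), cons(0, s(a))))  →  cons(0, m(a, cons(0, cons(0, m(cons(s(0), s(a)), 0, s(cons(0, a))))), cons(0, s(a))))   [R8 at 1]
2. cons(0, m(a, cons(0, cons(0, m(cons(s(0), s(a)), 0, s(cons(0, a))))), cons(0, s(a))))  →  cons(0, m(a, cons(0, cons(0, a)), cons(0, s(a))))   [R8 at 2.2.2.2]
3. cons(0, m(a, cons(0, cons(0, a)), cons(0, s(a))))  →  cons(0, 0)   [R2 at 2]

cons(0, 0)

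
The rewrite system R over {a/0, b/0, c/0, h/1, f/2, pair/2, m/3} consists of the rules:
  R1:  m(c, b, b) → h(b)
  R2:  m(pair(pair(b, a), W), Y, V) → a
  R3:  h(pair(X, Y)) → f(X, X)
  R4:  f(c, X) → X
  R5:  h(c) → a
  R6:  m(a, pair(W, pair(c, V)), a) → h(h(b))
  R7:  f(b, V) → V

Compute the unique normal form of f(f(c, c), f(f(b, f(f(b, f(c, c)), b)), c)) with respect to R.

1. f(f(c, c), f(f(b, f(f(b, f(c, c)), b)), c))  →  f(c, f(f(b, f(f(b, f(c, c)), b)), c))   [R4 at 1]
2. f(c, f(f(b, f(f(b, f(c, c)), b)), c))  →  f(f(b, f(f(b, f(c, c)), b)), c)   [R4 at ε]
3. f(f(b, f(f(b, f(c, c)), b)), c)  →  f(f(f(b, f(c, c)), b), c)   [R7 at 1]
4. f(f(f(b, f(c, c)), b), c)  →  f(f(f(c, c), b), c)   [R7 at 1.1]
5. f(f(f(c, c), b), c)  →  f(f(c, b), c)   [R4 at 1.1]
6. f(f(c, b), c)  →  f(b, c)   [R4 at 1]
7. f(b, c)  →  c   [R7 at ε]

c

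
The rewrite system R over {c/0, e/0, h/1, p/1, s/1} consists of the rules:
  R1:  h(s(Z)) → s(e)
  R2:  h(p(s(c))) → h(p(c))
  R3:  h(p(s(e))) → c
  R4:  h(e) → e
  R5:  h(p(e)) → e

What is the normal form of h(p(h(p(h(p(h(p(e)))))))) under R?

1. h(p(h(p(h(p(h(p(e))))))))  →  h(p(h(p(h(p(e))))))   [R5 at 1.1.1.1.1.1]
2. h(p(h(p(h(p(e))))))  →  h(p(h(p(e))))   [R5 at 1.1.1.1]
3. h(p(h(p(e))))  →  h(p(e))   [R5 at 1.1]
4. h(p(e))  →  e   [R5 at ε]

e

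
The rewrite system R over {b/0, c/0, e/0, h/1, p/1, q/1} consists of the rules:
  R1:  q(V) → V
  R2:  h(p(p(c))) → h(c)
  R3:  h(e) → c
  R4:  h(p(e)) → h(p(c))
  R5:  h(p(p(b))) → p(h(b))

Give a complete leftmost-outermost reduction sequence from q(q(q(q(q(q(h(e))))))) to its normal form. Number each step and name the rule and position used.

c

1. q(q(q(q(q(q(h(e)))))))  →  q(q(q(q(q(h(e))))))   [R1 at ε]
2. q(q(q(q(q(h(e))))))  →  q(q(q(q(h(e)))))   [R1 at ε]
3. q(q(q(q(h(e)))))  →  q(q(q(h(e))))   [R1 at ε]
4. q(q(q(h(e))))  →  q(q(h(e)))   [R1 at ε]
5. q(q(h(e)))  →  q(h(e))   [R1 at ε]
6. q(h(e))  →  h(e)   [R1 at ε]
7. h(e)  →  c   [R3 at ε]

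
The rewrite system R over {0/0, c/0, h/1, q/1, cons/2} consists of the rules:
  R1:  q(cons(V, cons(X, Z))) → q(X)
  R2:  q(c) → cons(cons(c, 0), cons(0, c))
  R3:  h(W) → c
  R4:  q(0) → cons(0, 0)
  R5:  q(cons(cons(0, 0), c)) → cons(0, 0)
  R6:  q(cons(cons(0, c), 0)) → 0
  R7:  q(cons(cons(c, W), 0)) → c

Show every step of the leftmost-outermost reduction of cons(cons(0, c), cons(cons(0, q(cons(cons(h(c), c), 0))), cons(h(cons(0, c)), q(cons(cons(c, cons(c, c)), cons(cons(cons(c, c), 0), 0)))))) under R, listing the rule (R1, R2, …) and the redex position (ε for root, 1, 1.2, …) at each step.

1. cons(cons(0, c), cons(cons(0, q(cons(cons(h(c), c), 0))), cons(h(cons(0, c)), q(cons(cons(c, cons(c, c)), cons(cons(cons(c, c), 0), 0))))))  →  cons(cons(0, c), cons(cons(0, q(cons(cons(c, c), 0))), cons(h(cons(0, c)), q(cons(cons(c, cons(c, c)), cons(cons(cons(c, c), 0), 0))))))   [R3 at 2.1.2.1.1.1]
2. cons(cons(0, c), cons(cons(0, q(cons(cons(c, c), 0))), cons(h(cons(0, c)), q(cons(cons(c, cons(c, c)), cons(cons(cons(c, c), 0), 0))))))  →  cons(cons(0, c), cons(cons(0, c), cons(h(cons(0, c)), q(cons(cons(c, cons(c, c)), cons(cons(cons(c, c), 0), 0))))))   [R7 at 2.1.2]
3. cons(cons(0, c), cons(cons(0, c), cons(h(cons(0, c)), q(cons(cons(c, cons(c, c)), cons(cons(cons(c, c), 0), 0))))))  →  cons(cons(0, c), cons(cons(0, c), cons(c, q(cons(cons(c, cons(c, c)), cons(cons(cons(c, c), 0), 0))))))   [R3 at 2.2.1]
4. cons(cons(0, c), cons(cons(0, c), cons(c, q(cons(cons(c, cons(c, c)), cons(cons(cons(c, c), 0), 0))))))  →  cons(cons(0, c), cons(cons(0, c), cons(c, q(cons(cons(c, c), 0)))))   [R1 at 2.2.2]
5. cons(cons(0, c), cons(cons(0, c), cons(c, q(cons(cons(c, c), 0)))))  →  cons(cons(0, c), cons(cons(0, c), cons(c, c)))   [R7 at 2.2.2]

cons(cons(0, c), cons(cons(0, c), cons(c, c)))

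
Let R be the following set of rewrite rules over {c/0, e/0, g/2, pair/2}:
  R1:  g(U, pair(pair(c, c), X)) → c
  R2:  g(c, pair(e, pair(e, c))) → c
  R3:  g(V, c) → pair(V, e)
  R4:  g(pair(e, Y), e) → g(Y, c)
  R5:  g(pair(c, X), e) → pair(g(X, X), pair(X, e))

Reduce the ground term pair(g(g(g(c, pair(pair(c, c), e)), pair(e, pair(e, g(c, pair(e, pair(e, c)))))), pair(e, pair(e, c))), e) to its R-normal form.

1. pair(g(g(g(c, pair(pair(c, c), e)), pair(e, pair(e, g(c, pair(e, pair(e, c)))))), pair(e, pair(e, c))), e)  →  pair(g(g(c, pair(e, pair(e, g(c, pair(e, pair(e, c)))))), pair(e, pair(e, c))), e)   [R1 at 1.1.1]
2. pair(g(g(c, pair(e, pair(e, g(c, pair(e, pair(e, c)))))), pair(e, pair(e, c))), e)  →  pair(g(g(c, pair(e, pair(e, c))), pair(e, pair(e, c))), e)   [R2 at 1.1.2.2.2]
3. pair(g(g(c, pair(e, pair(e, c))), pair(e, pair(e, c))), e)  →  pair(g(c, pair(e, pair(e, c))), e)   [R2 at 1.1]
4. pair(g(c, pair(e, pair(e, c))), e)  →  pair(c, e)   [R2 at 1]

pair(c, e)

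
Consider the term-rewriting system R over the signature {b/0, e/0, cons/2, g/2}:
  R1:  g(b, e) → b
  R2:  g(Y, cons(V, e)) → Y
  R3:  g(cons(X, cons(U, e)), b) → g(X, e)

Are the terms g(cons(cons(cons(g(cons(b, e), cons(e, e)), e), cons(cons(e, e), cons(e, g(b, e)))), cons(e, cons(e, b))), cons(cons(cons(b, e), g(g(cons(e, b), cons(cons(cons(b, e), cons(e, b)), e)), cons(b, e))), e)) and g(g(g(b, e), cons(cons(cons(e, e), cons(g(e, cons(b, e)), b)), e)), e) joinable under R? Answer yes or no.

Reduce t₁ = g(cons(cons(cons(g(cons(b, e), cons(e, e)), e), cons(cons(e, e), cons(e, g(b, e)))), cons(e, cons(e, b))), cons(cons(cons(b, e), g(g(cons(e, b), cons(cons(cons(b, e), cons(e, b)), e)), cons(b, e))), e)):
1. g(cons(cons(cons(g(cons(b, e), cons(e, e)), e), cons(cons(e, e), cons(e, g(b, e)))), cons(e, cons(e, b))), cons(cons(cons(b, e), g(g(cons(e, b), cons(cons(cons(b, e), cons(e, b)), e)), cons(b, e))), e))  →  cons(cons(cons(g(cons(b, e), cons(e, e)), e), cons(cons(e, e), cons(e, g(b, e)))), cons(e, cons(e, b)))   [R2 at ε]
2. cons(cons(cons(g(cons(b, e), cons(e, e)), e), cons(cons(e, e), cons(e, g(b, e)))), cons(e, cons(e, b)))  →  cons(cons(cons(cons(b, e), e), cons(cons(e, e), cons(e, g(b, e)))), cons(e, cons(e, b)))   [R2 at 1.1.1]
3. cons(cons(cons(cons(b, e), e), cons(cons(e, e), cons(e, g(b, e)))), cons(e, cons(e, b)))  →  cons(cons(cons(cons(b, e), e), cons(cons(e, e), cons(e, b))), cons(e, cons(e, b)))   [R1 at 1.2.2.2]

Reduce t₂ = g(g(g(b, e), cons(cons(cons(e, e), cons(g(e, cons(b, e)), b)), e)), e):
1. g(g(g(b, e), cons(cons(cons(e, e), cons(g(e, cons(b, e)), b)), e)), e)  →  g(g(b, e), e)   [R2 at 1]
2. g(g(b, e), e)  →  g(b, e)   [R1 at 1]
3. g(b, e)  →  b   [R1 at ε]

no — NF(t₁) = cons(cons(cons(cons(b, e), e), cons(cons(e, e), cons(e, b))), cons(e, cons(e, b))), NF(t₂) = b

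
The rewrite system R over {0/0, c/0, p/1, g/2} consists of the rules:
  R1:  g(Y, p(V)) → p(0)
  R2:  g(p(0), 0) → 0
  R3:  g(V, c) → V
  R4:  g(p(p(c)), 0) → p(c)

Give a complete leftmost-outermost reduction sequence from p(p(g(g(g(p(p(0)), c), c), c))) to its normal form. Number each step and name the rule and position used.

p(p(p(p(0))))

1. p(p(g(g(g(p(p(0)), c), c), c)))  →  p(p(g(g(p(p(0)), c), c)))   [R3 at 1.1]
2. p(p(g(g(p(p(0)), c), c)))  →  p(p(g(p(p(0)), c)))   [R3 at 1.1]
3. p(p(g(p(p(0)), c)))  →  p(p(p(p(0))))   [R3 at 1.1]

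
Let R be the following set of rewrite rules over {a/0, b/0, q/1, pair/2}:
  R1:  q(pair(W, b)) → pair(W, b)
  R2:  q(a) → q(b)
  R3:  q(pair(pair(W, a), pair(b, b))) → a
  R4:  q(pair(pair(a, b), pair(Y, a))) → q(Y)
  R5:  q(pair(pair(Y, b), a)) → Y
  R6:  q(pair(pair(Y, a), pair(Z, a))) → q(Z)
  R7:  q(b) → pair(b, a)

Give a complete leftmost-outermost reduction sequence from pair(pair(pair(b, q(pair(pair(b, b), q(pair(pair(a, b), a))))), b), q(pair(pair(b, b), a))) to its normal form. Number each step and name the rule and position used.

pair(pair(pair(b, b), b), b)

1. pair(pair(pair(b, q(pair(pair(b, b), q(pair(pair(a, b), a))))), b), q(pair(pair(b, b), a)))  →  pair(pair(pair(b, q(pair(pair(b, b), a))), b), q(pair(pair(b, b), a)))   [R5 at 1.1.2.1.2]
2. pair(pair(pair(b, q(pair(pair(b, b), a))), b), q(pair(pair(b, b), a)))  →  pair(pair(pair(b, b), b), q(pair(pair(b, b), a)))   [R5 at 1.1.2]
3. pair(pair(pair(b, b), b), q(pair(pair(b, b), a)))  →  pair(pair(pair(b, b), b), b)   [R5 at 2]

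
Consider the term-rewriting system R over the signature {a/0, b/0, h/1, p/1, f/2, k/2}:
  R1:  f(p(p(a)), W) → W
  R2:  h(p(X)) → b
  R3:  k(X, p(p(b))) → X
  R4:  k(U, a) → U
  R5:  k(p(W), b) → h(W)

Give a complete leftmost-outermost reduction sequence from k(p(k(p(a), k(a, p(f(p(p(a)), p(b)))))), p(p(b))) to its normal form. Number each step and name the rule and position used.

p(p(a))

1. k(p(k(p(a), k(a, p(f(p(p(a)), p(b)))))), p(p(b)))  →  p(k(p(a), k(a, p(f(p(p(a)), p(b))))))   [R3 at ε]
2. p(k(p(a), k(a, p(f(p(p(a)), p(b))))))  →  p(k(p(a), k(a, p(p(b)))))   [R1 at 1.2.2.1]
3. p(k(p(a), k(a, p(p(b)))))  →  p(k(p(a), a))   [R3 at 1.2]
4. p(k(p(a), a))  →  p(p(a))   [R4 at 1]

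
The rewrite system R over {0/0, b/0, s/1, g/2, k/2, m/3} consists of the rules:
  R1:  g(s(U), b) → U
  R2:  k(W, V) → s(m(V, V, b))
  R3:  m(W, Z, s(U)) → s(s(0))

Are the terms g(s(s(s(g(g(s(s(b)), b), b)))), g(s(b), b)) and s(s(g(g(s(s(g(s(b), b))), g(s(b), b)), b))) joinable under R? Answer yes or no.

Reduce t₁ = g(s(s(s(g(g(s(s(b)), b), b)))), g(s(b), b)):
1. g(s(s(s(g(g(s(s(b)), b), b)))), g(s(b), b))  →  g(s(s(s(g(s(b), b)))), g(s(b), b))   [R1 at 1.1.1.1.1]
2. g(s(s(s(g(s(b), b)))), g(s(b), b))  →  g(s(s(s(b))), g(s(b), b))   [R1 at 1.1.1.1]
3. g(s(s(s(b))), g(s(b), b))  →  g(s(s(s(b))), b)   [R1 at 2]
4. g(s(s(s(b))), b)  →  s(s(b))   [R1 at ε]

Reduce t₂ = s(s(g(g(s(s(g(s(b), b))), g(s(b), b)), b))):
1. s(s(g(g(s(s(g(s(b), b))), g(s(b), b)), b)))  →  s(s(g(g(s(s(b)), g(s(b), b)), b)))   [R1 at 1.1.1.1.1.1]
2. s(s(g(g(s(s(b)), g(s(b), b)), b)))  →  s(s(g(g(s(s(b)), b), b)))   [R1 at 1.1.1.2]
3. s(s(g(g(s(s(b)), b), b)))  →  s(s(g(s(b), b)))   [R1 at 1.1.1]
4. s(s(g(s(b), b)))  →  s(s(b))   [R1 at 1.1]

yes — NF(t₁) = s(s(b)), NF(t₂) = s(s(b))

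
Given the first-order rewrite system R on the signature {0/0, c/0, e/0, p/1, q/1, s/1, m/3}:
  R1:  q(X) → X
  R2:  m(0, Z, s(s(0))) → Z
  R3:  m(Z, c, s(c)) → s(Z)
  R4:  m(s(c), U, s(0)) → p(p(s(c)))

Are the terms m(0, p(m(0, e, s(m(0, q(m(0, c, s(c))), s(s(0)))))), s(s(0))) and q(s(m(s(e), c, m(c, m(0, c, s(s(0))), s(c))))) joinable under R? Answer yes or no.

no — NF(t₁) = p(e), NF(t₂) = s(s(s(e)))

Reduce t₁ = m(0, p(m(0, e, s(m(0, q(m(0, c, s(c))), s(s(0)))))), s(s(0))):
1. m(0, p(m(0, e, s(m(0, q(m(0, c, s(c))), s(s(0)))))), s(s(0)))  →  p(m(0, e, s(m(0, q(m(0, c, s(c))), s(s(0))))))   [R2 at ε]
2. p(m(0, e, s(m(0, q(m(0, c, s(c))), s(s(0))))))  →  p(m(0, e, s(q(m(0, c, s(c))))))   [R2 at 1.3.1]
3. p(m(0, e, s(q(m(0, c, s(c))))))  →  p(m(0, e, s(m(0, c, s(c)))))   [R1 at 1.3.1]
4. p(m(0, e, s(m(0, c, s(c)))))  →  p(m(0, e, s(s(0))))   [R3 at 1.3.1]
5. p(m(0, e, s(s(0))))  →  p(e)   [R2 at 1]

Reduce t₂ = q(s(m(s(e), c, m(c, m(0, c, s(s(0))), s(c))))):
1. q(s(m(s(e), c, m(c, m(0, c, s(s(0))), s(c)))))  →  s(m(s(e), c, m(c, m(0, c, s(s(0))), s(c))))   [R1 at ε]
2. s(m(s(e), c, m(c, m(0, c, s(s(0))), s(c))))  →  s(m(s(e), c, m(c, c, s(c))))   [R2 at 1.3.2]
3. s(m(s(e), c, m(c, c, s(c))))  →  s(m(s(e), c, s(c)))   [R3 at 1.3]
4. s(m(s(e), c, s(c)))  →  s(s(s(e)))   [R3 at 1]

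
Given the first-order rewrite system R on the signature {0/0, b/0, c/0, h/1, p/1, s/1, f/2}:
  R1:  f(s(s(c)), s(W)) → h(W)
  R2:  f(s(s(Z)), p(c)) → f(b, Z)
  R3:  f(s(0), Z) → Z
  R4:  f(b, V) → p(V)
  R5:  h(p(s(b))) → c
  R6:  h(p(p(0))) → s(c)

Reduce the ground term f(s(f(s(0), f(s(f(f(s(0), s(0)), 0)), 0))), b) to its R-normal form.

b

1. f(s(f(s(0), f(s(f(f(s(0), s(0)), 0)), 0))), b)  →  f(s(f(s(f(f(s(0), s(0)), 0)), 0)), b)   [R3 at 1.1]
2. f(s(f(s(f(f(s(0), s(0)), 0)), 0)), b)  →  f(s(f(s(f(s(0), 0)), 0)), b)   [R3 at 1.1.1.1.1]
3. f(s(f(s(f(s(0), 0)), 0)), b)  →  f(s(f(s(0), 0)), b)   [R3 at 1.1.1.1]
4. f(s(f(s(0), 0)), b)  →  f(s(0), b)   [R3 at 1.1]
5. f(s(0), b)  →  b   [R3 at ε]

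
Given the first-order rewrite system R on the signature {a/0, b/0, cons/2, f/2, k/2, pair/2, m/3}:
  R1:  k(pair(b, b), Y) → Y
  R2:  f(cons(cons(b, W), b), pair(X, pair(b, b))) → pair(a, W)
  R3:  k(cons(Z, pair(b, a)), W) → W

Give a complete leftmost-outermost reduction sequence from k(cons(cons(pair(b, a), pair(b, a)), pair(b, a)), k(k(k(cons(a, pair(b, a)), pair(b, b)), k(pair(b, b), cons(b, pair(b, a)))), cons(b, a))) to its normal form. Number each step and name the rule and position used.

1. k(cons(cons(pair(b, a), pair(b, a)), pair(b, a)), k(k(k(cons(a, pair(b, a)), pair(b, b)), k(pair(b, b), cons(b, pair(b, a)))), cons(b, a)))  →  k(k(k(cons(a, pair(b, a)), pair(b, b)), k(pair(b, b), cons(b, pair(b, a)))), cons(b, a))   [R3 at ε]
2. k(k(k(cons(a, pair(b, a)), pair(b, b)), k(pair(b, b), cons(b, pair(b, a)))), cons(b, a))  →  k(k(pair(b, b), k(pair(b, b), cons(b, pair(b, a)))), cons(b, a))   [R3 at 1.1]
3. k(k(pair(b, b), k(pair(b, b), cons(b, pair(b, a)))), cons(b, a))  →  k(k(pair(b, b), cons(b, pair(b, a))), cons(b, a))   [R1 at 1]
4. k(k(pair(b, b), cons(b, pair(b, a))), cons(b, a))  →  k(cons(b, pair(b, a)), cons(b, a))   [R1 at 1]
5. k(cons(b, pair(b, a)), cons(b, a))  →  cons(b, a)   [R3 at ε]

cons(b, a)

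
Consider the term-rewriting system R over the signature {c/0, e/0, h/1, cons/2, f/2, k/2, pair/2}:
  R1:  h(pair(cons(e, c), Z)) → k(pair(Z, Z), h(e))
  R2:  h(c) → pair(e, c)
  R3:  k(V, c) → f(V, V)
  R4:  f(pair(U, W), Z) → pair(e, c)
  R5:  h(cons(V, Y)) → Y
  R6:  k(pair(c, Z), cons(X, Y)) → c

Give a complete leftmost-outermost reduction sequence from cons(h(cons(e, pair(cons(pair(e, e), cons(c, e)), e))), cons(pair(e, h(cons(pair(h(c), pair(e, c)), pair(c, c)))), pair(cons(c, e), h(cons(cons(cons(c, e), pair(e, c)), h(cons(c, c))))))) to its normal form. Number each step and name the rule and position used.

1. cons(h(cons(e, pair(cons(pair(e, e), cons(c, e)), e))), cons(pair(e, h(cons(pair(h(c), pair(e, c)), pair(c, c)))), pair(cons(c, e), h(cons(cons(cons(c, e), pair(e, c)), h(cons(c, c)))))))  →  cons(pair(cons(pair(e, e), cons(c, e)), e), cons(pair(e, h(cons(pair(h(c), pair(e, c)), pair(c, c)))), pair(cons(c, e), h(cons(cons(cons(c, e), pair(e, c)), h(cons(c, c)))))))   [R5 at 1]
2. cons(pair(cons(pair(e, e), cons(c, e)), e), cons(pair(e, h(cons(pair(h(c), pair(e, c)), pair(c, c)))), pair(cons(c, e), h(cons(cons(cons(c, e), pair(e, c)), h(cons(c, c)))))))  →  cons(pair(cons(pair(e, e), cons(c, e)), e), cons(pair(e, pair(c, c)), pair(cons(c, e), h(cons(cons(cons(c, e), pair(e, c)), h(cons(c, c)))))))   [R5 at 2.1.2]
3. cons(pair(cons(pair(e, e), cons(c, e)), e), cons(pair(e, pair(c, c)), pair(cons(c, e), h(cons(cons(cons(c, e), pair(e, c)), h(cons(c, c)))))))  →  cons(pair(cons(pair(e, e), cons(c, e)), e), cons(pair(e, pair(c, c)), pair(cons(c, e), h(cons(c, c)))))   [R5 at 2.2.2]
4. cons(pair(cons(pair(e, e), cons(c, e)), e), cons(pair(e, pair(c, c)), pair(cons(c, e), h(cons(c, c)))))  →  cons(pair(cons(pair(e, e), cons(c, e)), e), cons(pair(e, pair(c, c)), pair(cons(c, e), c)))   [R5 at 2.2.2]

cons(pair(cons(pair(e, e), cons(c, e)), e), cons(pair(e, pair(c, c)), pair(cons(c, e), c)))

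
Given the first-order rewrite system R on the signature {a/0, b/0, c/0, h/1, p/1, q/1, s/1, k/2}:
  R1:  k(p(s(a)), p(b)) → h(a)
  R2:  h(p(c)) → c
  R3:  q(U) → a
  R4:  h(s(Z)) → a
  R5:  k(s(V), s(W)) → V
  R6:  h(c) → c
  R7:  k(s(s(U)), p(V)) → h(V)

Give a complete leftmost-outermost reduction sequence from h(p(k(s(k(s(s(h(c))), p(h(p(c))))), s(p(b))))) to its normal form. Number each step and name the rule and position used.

c

1. h(p(k(s(k(s(s(h(c))), p(h(p(c))))), s(p(b)))))  →  h(p(k(s(s(h(c))), p(h(p(c))))))   [R5 at 1.1]
2. h(p(k(s(s(h(c))), p(h(p(c))))))  →  h(p(h(h(p(c)))))   [R7 at 1.1]
3. h(p(h(h(p(c)))))  →  h(p(h(c)))   [R2 at 1.1.1]
4. h(p(h(c)))  →  h(p(c))   [R6 at 1.1]
5. h(p(c))  →  c   [R2 at ε]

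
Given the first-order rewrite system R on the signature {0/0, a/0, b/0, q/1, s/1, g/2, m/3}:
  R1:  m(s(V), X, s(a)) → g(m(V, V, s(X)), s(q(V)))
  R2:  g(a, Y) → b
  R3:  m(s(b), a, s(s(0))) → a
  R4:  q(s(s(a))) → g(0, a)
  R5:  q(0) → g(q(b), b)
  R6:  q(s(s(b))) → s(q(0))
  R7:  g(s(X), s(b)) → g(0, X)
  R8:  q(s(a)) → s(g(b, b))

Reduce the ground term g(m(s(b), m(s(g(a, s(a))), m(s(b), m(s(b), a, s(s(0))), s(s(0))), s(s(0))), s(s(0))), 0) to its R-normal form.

1. g(m(s(b), m(s(g(a, s(a))), m(s(b), m(s(b), a, s(s(0))), s(s(0))), s(s(0))), s(s(0))), 0)  →  g(m(s(b), m(s(b), m(s(b), m(s(b), a, s(s(0))), s(s(0))), s(s(0))), s(s(0))), 0)   [R2 at 1.2.1.1]
2. g(m(s(b), m(s(b), m(s(b), m(s(b), a, s(s(0))), s(s(0))), s(s(0))), s(s(0))), 0)  →  g(m(s(b), m(s(b), m(s(b), a, s(s(0))), s(s(0))), s(s(0))), 0)   [R3 at 1.2.2.2]
3. g(m(s(b), m(s(b), m(s(b), a, s(s(0))), s(s(0))), s(s(0))), 0)  →  g(m(s(b), m(s(b), a, s(s(0))), s(s(0))), 0)   [R3 at 1.2.2]
4. g(m(s(b), m(s(b), a, s(s(0))), s(s(0))), 0)  →  g(m(s(b), a, s(s(0))), 0)   [R3 at 1.2]
5. g(m(s(b), a, s(s(0))), 0)  →  g(a, 0)   [R3 at 1]
6. g(a, 0)  →  b   [R2 at ε]

b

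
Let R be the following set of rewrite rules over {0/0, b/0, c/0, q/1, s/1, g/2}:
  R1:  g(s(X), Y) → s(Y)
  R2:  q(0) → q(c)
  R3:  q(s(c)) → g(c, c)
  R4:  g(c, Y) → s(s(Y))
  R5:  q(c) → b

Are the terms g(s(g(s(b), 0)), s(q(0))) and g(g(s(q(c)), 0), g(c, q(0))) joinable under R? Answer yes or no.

Reduce t₁ = g(s(g(s(b), 0)), s(q(0))):
1. g(s(g(s(b), 0)), s(q(0)))  →  s(s(q(0)))   [R1 at ε]
2. s(s(q(0)))  →  s(s(q(c)))   [R2 at 1.1]
3. s(s(q(c)))  →  s(s(b))   [R5 at 1.1]

Reduce t₂ = g(g(s(q(c)), 0), g(c, q(0))):
1. g(g(s(q(c)), 0), g(c, q(0)))  →  g(s(0), g(c, q(0)))   [R1 at 1]
2. g(s(0), g(c, q(0)))  →  s(g(c, q(0)))   [R1 at ε]
3. s(g(c, q(0)))  →  s(s(s(q(0))))   [R4 at 1]
4. s(s(s(q(0))))  →  s(s(s(q(c))))   [R2 at 1.1.1]
5. s(s(s(q(c))))  →  s(s(s(b)))   [R5 at 1.1.1]

no — NF(t₁) = s(s(b)), NF(t₂) = s(s(s(b)))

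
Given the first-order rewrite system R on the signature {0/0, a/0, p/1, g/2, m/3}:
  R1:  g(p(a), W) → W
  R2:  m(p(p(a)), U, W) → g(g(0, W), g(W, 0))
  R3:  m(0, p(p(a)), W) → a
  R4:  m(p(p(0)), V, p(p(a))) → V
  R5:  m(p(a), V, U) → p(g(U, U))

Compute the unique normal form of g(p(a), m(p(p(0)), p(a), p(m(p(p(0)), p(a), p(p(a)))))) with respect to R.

1. g(p(a), m(p(p(0)), p(a), p(m(p(p(0)), p(a), p(p(a))))))  →  m(p(p(0)), p(a), p(m(p(p(0)), p(a), p(p(a)))))   [R1 at ε]
2. m(p(p(0)), p(a), p(m(p(p(0)), p(a), p(p(a)))))  →  m(p(p(0)), p(a), p(p(a)))   [R4 at 3.1]
3. m(p(p(0)), p(a), p(p(a)))  →  p(a)   [R4 at ε]

p(a)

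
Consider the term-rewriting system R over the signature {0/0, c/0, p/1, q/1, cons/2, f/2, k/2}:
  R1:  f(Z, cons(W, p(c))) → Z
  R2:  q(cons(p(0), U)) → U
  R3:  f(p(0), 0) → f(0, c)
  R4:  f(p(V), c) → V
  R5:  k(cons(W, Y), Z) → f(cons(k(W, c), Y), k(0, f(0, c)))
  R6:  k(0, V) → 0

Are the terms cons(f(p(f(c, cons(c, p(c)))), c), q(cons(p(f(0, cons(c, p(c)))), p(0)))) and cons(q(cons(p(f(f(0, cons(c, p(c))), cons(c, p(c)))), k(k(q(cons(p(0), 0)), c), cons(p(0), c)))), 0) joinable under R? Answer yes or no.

Reduce t₁ = cons(f(p(f(c, cons(c, p(c)))), c), q(cons(p(f(0, cons(c, p(c)))), p(0)))):
1. cons(f(p(f(c, cons(c, p(c)))), c), q(cons(p(f(0, cons(c, p(c)))), p(0))))  →  cons(f(c, cons(c, p(c))), q(cons(p(f(0, cons(c, p(c)))), p(0))))   [R4 at 1]
2. cons(f(c, cons(c, p(c))), q(cons(p(f(0, cons(c, p(c)))), p(0))))  →  cons(c, q(cons(p(f(0, cons(c, p(c)))), p(0))))   [R1 at 1]
3. cons(c, q(cons(p(f(0, cons(c, p(c)))), p(0))))  →  cons(c, q(cons(p(0), p(0))))   [R1 at 2.1.1.1]
4. cons(c, q(cons(p(0), p(0))))  →  cons(c, p(0))   [R2 at 2]

Reduce t₂ = cons(q(cons(p(f(f(0, cons(c, p(c))), cons(c, p(c)))), k(k(q(cons(p(0), 0)), c), cons(p(0), c)))), 0):
1. cons(q(cons(p(f(f(0, cons(c, p(c))), cons(c, p(c)))), k(k(q(cons(p(0), 0)), c), cons(p(0), c)))), 0)  →  cons(q(cons(p(f(0, cons(c, p(c)))), k(k(q(cons(p(0), 0)), c), cons(p(0), c)))), 0)   [R1 at 1.1.1.1]
2. cons(q(cons(p(f(0, cons(c, p(c)))), k(k(q(cons(p(0), 0)), c), cons(p(0), c)))), 0)  →  cons(q(cons(p(0), k(k(q(cons(p(0), 0)), c), cons(p(0), c)))), 0)   [R1 at 1.1.1.1]
3. cons(q(cons(p(0), k(k(q(cons(p(0), 0)), c), cons(p(0), c)))), 0)  →  cons(k(k(q(cons(p(0), 0)), c), cons(p(0), c)), 0)   [R2 at 1]
4. cons(k(k(q(cons(p(0), 0)), c), cons(p(0), c)), 0)  →  cons(k(k(0, c), cons(p(0), c)), 0)   [R2 at 1.1.1]
5. cons(k(k(0, c), cons(p(0), c)), 0)  →  cons(k(0, cons(p(0), c)), 0)   [R6 at 1.1]
6. cons(k(0, cons(p(0), c)), 0)  →  cons(0, 0)   [R6 at 1]

no — NF(t₁) = cons(c, p(0)), NF(t₂) = cons(0, 0)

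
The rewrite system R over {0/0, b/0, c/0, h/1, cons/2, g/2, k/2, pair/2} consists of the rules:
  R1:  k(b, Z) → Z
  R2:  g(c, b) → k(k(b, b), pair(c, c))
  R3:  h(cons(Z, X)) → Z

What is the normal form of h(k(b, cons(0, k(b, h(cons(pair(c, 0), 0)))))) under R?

0

1. h(k(b, cons(0, k(b, h(cons(pair(c, 0), 0))))))  →  h(cons(0, k(b, h(cons(pair(c, 0), 0)))))   [R1 at 1]
2. h(cons(0, k(b, h(cons(pair(c, 0), 0)))))  →  0   [R3 at ε]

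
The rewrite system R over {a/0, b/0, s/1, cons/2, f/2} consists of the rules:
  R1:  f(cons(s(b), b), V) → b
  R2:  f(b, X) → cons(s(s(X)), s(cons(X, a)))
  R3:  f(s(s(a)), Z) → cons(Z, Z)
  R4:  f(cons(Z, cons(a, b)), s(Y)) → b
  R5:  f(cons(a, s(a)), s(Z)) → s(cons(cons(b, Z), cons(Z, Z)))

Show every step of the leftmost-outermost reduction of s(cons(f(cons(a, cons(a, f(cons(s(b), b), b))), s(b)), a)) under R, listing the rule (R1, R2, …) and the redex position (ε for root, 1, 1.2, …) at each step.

1. s(cons(f(cons(a, cons(a, f(cons(s(b), b), b))), s(b)), a))  →  s(cons(f(cons(a, cons(a, b)), s(b)), a))   [R1 at 1.1.1.2.2]
2. s(cons(f(cons(a, cons(a, b)), s(b)), a))  →  s(cons(b, a))   [R4 at 1.1]

s(cons(b, a))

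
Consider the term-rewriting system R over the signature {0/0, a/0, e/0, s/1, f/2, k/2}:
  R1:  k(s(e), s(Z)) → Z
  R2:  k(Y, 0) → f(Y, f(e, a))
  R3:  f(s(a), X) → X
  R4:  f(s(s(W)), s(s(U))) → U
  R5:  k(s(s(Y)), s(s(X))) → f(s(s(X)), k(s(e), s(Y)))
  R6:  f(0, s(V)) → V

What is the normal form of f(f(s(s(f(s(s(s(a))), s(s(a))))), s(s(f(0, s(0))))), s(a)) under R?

1. f(f(s(s(f(s(s(s(a))), s(s(a))))), s(s(f(0, s(0))))), s(a))  →  f(f(0, s(0)), s(a))   [R4 at 1]
2. f(f(0, s(0)), s(a))  →  f(0, s(a))   [R6 at 1]
3. f(0, s(a))  →  a   [R6 at ε]

a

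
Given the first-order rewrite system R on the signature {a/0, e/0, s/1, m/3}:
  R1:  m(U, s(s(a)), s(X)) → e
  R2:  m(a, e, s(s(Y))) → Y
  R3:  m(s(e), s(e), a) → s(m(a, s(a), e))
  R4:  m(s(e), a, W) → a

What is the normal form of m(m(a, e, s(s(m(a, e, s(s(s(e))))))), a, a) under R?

a

1. m(m(a, e, s(s(m(a, e, s(s(s(e))))))), a, a)  →  m(m(a, e, s(s(s(e)))), a, a)   [R2 at 1]
2. m(m(a, e, s(s(s(e)))), a, a)  →  m(s(e), a, a)   [R2 at 1]
3. m(s(e), a, a)  →  a   [R4 at ε]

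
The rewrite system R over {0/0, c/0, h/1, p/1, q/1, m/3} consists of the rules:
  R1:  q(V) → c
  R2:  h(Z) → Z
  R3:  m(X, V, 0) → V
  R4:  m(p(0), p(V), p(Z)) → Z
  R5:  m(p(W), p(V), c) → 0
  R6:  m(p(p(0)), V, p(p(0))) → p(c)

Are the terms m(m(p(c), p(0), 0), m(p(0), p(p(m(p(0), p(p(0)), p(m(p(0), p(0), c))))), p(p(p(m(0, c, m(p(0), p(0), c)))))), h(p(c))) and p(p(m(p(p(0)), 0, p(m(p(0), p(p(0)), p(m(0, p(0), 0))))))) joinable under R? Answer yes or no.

no — NF(t₁) = c, NF(t₂) = p(p(p(c)))

Reduce t₁ = m(m(p(c), p(0), 0), m(p(0), p(p(m(p(0), p(p(0)), p(m(p(0), p(0), c))))), p(p(p(m(0, c, m(p(0), p(0), c)))))), h(p(c))):
1. m(m(p(c), p(0), 0), m(p(0), p(p(m(p(0), p(p(0)), p(m(p(0), p(0), c))))), p(p(p(m(0, c, m(p(0), p(0), c)))))), h(p(c)))  →  m(p(0), m(p(0), p(p(m(p(0), p(p(0)), p(m(p(0), p(0), c))))), p(p(p(m(0, c, m(p(0), p(0), c)))))), h(p(c)))   [R3 at 1]
2. m(p(0), m(p(0), p(p(m(p(0), p(p(0)), p(m(p(0), p(0), c))))), p(p(p(m(0, c, m(p(0), p(0), c)))))), h(p(c)))  →  m(p(0), p(p(m(0, c, m(p(0), p(0), c)))), h(p(c)))   [R4 at 2]
3. m(p(0), p(p(m(0, c, m(p(0), p(0), c)))), h(p(c)))  →  m(p(0), p(p(m(0, c, 0))), h(p(c)))   [R5 at 2.1.1.3]
4. m(p(0), p(p(m(0, c, 0))), h(p(c)))  →  m(p(0), p(p(c)), h(p(c)))   [R3 at 2.1.1]
5. m(p(0), p(p(c)), h(p(c)))  →  m(p(0), p(p(c)), p(c))   [R2 at 3]
6. m(p(0), p(p(c)), p(c))  →  c   [R4 at ε]

Reduce t₂ = p(p(m(p(p(0)), 0, p(m(p(0), p(p(0)), p(m(0, p(0), 0))))))):
1. p(p(m(p(p(0)), 0, p(m(p(0), p(p(0)), p(m(0, p(0), 0)))))))  →  p(p(m(p(p(0)), 0, p(m(0, p(0), 0)))))   [R4 at 1.1.3.1]
2. p(p(m(p(p(0)), 0, p(m(0, p(0), 0)))))  →  p(p(m(p(p(0)), 0, p(p(0)))))   [R3 at 1.1.3.1]
3. p(p(m(p(p(0)), 0, p(p(0)))))  →  p(p(p(c)))   [R6 at 1.1]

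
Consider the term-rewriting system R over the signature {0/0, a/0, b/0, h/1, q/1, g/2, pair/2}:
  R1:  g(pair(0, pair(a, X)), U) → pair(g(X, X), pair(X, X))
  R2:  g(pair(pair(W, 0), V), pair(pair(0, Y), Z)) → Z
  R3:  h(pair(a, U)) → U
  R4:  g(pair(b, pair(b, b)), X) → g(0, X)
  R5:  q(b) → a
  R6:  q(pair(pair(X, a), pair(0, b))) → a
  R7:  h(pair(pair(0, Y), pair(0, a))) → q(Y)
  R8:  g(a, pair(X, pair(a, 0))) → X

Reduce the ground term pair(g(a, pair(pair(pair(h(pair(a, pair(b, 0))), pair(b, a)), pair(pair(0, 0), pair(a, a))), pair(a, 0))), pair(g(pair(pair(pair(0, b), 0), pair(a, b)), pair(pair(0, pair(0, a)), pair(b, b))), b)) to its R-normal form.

1. pair(g(a, pair(pair(pair(h(pair(a, pair(b, 0))), pair(b, a)), pair(pair(0, 0), pair(a, a))), pair(a, 0))), pair(g(pair(pair(pair(0, b), 0), pair(a, b)), pair(pair(0, pair(0, a)), pair(b, b))), b))  →  pair(pair(pair(h(pair(a, pair(b, 0))), pair(b, a)), pair(pair(0, 0), pair(a, a))), pair(g(pair(pair(pair(0, b), 0), pair(a, b)), pair(pair(0, pair(0, a)), pair(b, b))), b))   [R8 at 1]
2. pair(pair(pair(h(pair(a, pair(b, 0))), pair(b, a)), pair(pair(0, 0), pair(a, a))), pair(g(pair(pair(pair(0, b), 0), pair(a, b)), pair(pair(0, pair(0, a)), pair(b, b))), b))  →  pair(pair(pair(pair(b, 0), pair(b, a)), pair(pair(0, 0), pair(a, a))), pair(g(pair(pair(pair(0, b), 0), pair(a, b)), pair(pair(0, pair(0, a)), pair(b, b))), b))   [R3 at 1.1.1]
3. pair(pair(pair(pair(b, 0), pair(b, a)), pair(pair(0, 0), pair(a, a))), pair(g(pair(pair(pair(0, b), 0), pair(a, b)), pair(pair(0, pair(0, a)), pair(b, b))), b))  →  pair(pair(pair(pair(b, 0), pair(b, a)), pair(pair(0, 0), pair(a, a))), pair(pair(b, b), b))   [R2 at 2.1]

pair(pair(pair(pair(b, 0), pair(b, a)), pair(pair(0, 0), pair(a, a))), pair(pair(b, b), b))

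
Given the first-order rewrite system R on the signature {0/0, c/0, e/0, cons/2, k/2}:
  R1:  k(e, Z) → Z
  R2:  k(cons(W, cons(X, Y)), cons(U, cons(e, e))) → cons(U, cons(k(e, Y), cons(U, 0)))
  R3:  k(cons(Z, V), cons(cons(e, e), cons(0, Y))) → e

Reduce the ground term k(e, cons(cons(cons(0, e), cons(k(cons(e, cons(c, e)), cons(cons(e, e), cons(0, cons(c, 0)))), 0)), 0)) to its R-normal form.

cons(cons(cons(0, e), cons(e, 0)), 0)

1. k(e, cons(cons(cons(0, e), cons(k(cons(e, cons(c, e)), cons(cons(e, e), cons(0, cons(c, 0)))), 0)), 0))  →  cons(cons(cons(0, e), cons(k(cons(e, cons(c, e)), cons(cons(e, e), cons(0, cons(c, 0)))), 0)), 0)   [R1 at ε]
2. cons(cons(cons(0, e), cons(k(cons(e, cons(c, e)), cons(cons(e, e), cons(0, cons(c, 0)))), 0)), 0)  →  cons(cons(cons(0, e), cons(e, 0)), 0)   [R3 at 1.2.1]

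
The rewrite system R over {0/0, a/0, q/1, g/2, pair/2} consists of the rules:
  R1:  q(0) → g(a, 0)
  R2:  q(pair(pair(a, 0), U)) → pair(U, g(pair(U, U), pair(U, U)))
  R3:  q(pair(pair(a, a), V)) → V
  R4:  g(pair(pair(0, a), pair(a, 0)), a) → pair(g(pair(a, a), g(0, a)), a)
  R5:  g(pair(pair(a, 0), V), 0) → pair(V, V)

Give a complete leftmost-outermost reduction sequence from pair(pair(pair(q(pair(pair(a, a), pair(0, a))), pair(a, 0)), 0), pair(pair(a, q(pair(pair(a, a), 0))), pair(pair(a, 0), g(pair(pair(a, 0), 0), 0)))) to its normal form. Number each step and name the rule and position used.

1. pair(pair(pair(q(pair(pair(a, a), pair(0, a))), pair(a, 0)), 0), pair(pair(a, q(pair(pair(a, a), 0))), pair(pair(a, 0), g(pair(pair(a, 0), 0), 0))))  →  pair(pair(pair(pair(0, a), pair(a, 0)), 0), pair(pair(a, q(pair(pair(a, a), 0))), pair(pair(a, 0), g(pair(pair(a, 0), 0), 0))))   [R3 at 1.1.1]
2. pair(pair(pair(pair(0, a), pair(a, 0)), 0), pair(pair(a, q(pair(pair(a, a), 0))), pair(pair(a, 0), g(pair(pair(a, 0), 0), 0))))  →  pair(pair(pair(pair(0, a), pair(a, 0)), 0), pair(pair(a, 0), pair(pair(a, 0), g(pair(pair(a, 0), 0), 0))))   [R3 at 2.1.2]
3. pair(pair(pair(pair(0, a), pair(a, 0)), 0), pair(pair(a, 0), pair(pair(a, 0), g(pair(pair(a, 0), 0), 0))))  →  pair(pair(pair(pair(0, a), pair(a, 0)), 0), pair(pair(a, 0), pair(pair(a, 0), pair(0, 0))))   [R5 at 2.2.2]

pair(pair(pair(pair(0, a), pair(a, 0)), 0), pair(pair(a, 0), pair(pair(a, 0), pair(0, 0))))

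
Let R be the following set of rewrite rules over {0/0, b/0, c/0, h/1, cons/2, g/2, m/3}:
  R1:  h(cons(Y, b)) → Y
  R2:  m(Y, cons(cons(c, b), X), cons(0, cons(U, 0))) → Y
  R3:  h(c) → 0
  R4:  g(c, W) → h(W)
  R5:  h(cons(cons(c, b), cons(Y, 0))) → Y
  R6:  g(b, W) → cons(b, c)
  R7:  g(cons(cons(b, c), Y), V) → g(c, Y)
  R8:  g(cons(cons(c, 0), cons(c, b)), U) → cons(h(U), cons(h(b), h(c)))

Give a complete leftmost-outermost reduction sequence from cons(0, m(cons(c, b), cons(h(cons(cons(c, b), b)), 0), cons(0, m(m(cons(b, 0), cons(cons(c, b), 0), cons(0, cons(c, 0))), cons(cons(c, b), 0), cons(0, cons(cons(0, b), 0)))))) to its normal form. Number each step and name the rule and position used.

cons(0, cons(c, b))

1. cons(0, m(cons(c, b), cons(h(cons(cons(c, b), b)), 0), cons(0, m(m(cons(b, 0), cons(cons(c, b), 0), cons(0, cons(c, 0))), cons(cons(c, b), 0), cons(0, cons(cons(0, b), 0))))))  →  cons(0, m(cons(c, b), cons(cons(c, b), 0), cons(0, m(m(cons(b, 0), cons(cons(c, b), 0), cons(0, cons(c, 0))), cons(cons(c, b), 0), cons(0, cons(cons(0, b), 0))))))   [R1 at 2.2.1]
2. cons(0, m(cons(c, b), cons(cons(c, b), 0), cons(0, m(m(cons(b, 0), cons(cons(c, b), 0), cons(0, cons(c, 0))), cons(cons(c, b), 0), cons(0, cons(cons(0, b), 0))))))  →  cons(0, m(cons(c, b), cons(cons(c, b), 0), cons(0, m(cons(b, 0), cons(cons(c, b), 0), cons(0, cons(c, 0))))))   [R2 at 2.3.2]
3. cons(0, m(cons(c, b), cons(cons(c, b), 0), cons(0, m(cons(b, 0), cons(cons(c, b), 0), cons(0, cons(c, 0))))))  →  cons(0, m(cons(c, b), cons(cons(c, b), 0), cons(0, cons(b, 0))))   [R2 at 2.3.2]
4. cons(0, m(cons(c, b), cons(cons(c, b), 0), cons(0, cons(b, 0))))  →  cons(0, cons(c, b))   [R2 at 2]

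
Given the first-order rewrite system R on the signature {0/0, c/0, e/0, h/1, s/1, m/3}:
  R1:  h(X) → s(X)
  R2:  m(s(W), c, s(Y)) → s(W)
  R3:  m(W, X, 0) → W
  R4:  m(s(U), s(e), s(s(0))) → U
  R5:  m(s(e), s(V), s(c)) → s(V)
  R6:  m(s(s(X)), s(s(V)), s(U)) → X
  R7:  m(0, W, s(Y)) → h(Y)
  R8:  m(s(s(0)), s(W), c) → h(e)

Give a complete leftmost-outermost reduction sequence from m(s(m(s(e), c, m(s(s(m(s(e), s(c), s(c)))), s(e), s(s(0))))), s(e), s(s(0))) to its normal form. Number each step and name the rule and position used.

1. m(s(m(s(e), c, m(s(s(m(s(e), s(c), s(c)))), s(e), s(s(0))))), s(e), s(s(0)))  →  m(s(e), c, m(s(s(m(s(e), s(c), s(c)))), s(e), s(s(0))))   [R4 at ε]
2. m(s(e), c, m(s(s(m(s(e), s(c), s(c)))), s(e), s(s(0))))  →  m(s(e), c, s(m(s(e), s(c), s(c))))   [R4 at 3]
3. m(s(e), c, s(m(s(e), s(c), s(c))))  →  s(e)   [R2 at ε]

s(e)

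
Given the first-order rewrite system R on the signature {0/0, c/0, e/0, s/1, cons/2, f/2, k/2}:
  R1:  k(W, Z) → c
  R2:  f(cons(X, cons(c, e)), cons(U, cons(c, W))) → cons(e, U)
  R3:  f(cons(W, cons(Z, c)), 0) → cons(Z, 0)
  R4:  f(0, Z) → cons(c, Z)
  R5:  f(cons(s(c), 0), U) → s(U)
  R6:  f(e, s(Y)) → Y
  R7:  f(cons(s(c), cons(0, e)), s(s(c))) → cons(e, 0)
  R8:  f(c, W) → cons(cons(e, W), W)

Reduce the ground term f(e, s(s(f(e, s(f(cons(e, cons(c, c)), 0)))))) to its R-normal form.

1. f(e, s(s(f(e, s(f(cons(e, cons(c, c)), 0))))))  →  s(f(e, s(f(cons(e, cons(c, c)), 0))))   [R6 at ε]
2. s(f(e, s(f(cons(e, cons(c, c)), 0))))  →  s(f(cons(e, cons(c, c)), 0))   [R6 at 1]
3. s(f(cons(e, cons(c, c)), 0))  →  s(cons(c, 0))   [R3 at 1]

s(cons(c, 0))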